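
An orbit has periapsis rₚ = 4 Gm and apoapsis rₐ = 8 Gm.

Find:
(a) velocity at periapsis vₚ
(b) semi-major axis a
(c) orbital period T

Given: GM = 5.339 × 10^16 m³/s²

Convert to SI: rₚ = 4 Gm = 4e+09 m; rₐ = 8 Gm = 8e+09 m.
(a) With a = (rₚ + rₐ)/2 = 6e+09 m, vₚ = √(GM (2/rₚ − 1/a)) = √(5.339e+16 · (2/4e+09 − 1/6e+09)) m/s ≈ 4219 m/s
(b) a = (rₚ + rₐ)/2 = (4e+09 + 8e+09)/2 ≈ 6e+09 m
(c) With a = (rₚ + rₐ)/2 = 6e+09 m, T = 2π √(a³/GM) = 2π √((6e+09)³/5.339e+16) s ≈ 1.264e+07 s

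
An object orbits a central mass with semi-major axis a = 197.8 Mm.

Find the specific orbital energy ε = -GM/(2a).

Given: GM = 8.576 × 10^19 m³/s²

Convert to SI: a = 197.8 Mm = 1.978e+08 m.
ε = −GM / (2a).
ε = −8.576e+19 / (2 · 1.978e+08) J/kg ≈ -2.168e+11 J/kg = -216.8 GJ/kg.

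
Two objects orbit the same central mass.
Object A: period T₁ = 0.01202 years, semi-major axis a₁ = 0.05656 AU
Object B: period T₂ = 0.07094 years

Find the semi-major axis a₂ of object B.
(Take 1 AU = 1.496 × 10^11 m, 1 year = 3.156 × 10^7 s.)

Convert to SI: T₁ = 0.01202 years = 379351 s; a₁ = 0.05656 AU = 8.46138e+09 m; T₂ = 0.07094 years = 2.23887e+06 s.
Kepler's third law: (T₁/T₂)² = (a₁/a₂)³ ⇒ a₂ = a₁ · (T₂/T₁)^(2/3).
T₂/T₁ = 2.23887e+06 / 379351 = 5.90183.
a₂ = 8.46138e+09 · (5.90183)^(2/3) m ≈ 2.763e+10 m = 0.1847 AU.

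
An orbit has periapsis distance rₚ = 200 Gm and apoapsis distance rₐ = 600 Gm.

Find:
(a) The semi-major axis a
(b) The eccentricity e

Convert to SI: rₚ = 200 Gm = 2e+11 m; rₐ = 600 Gm = 6e+11 m.
(a) a = (rₚ + rₐ) / 2 = (2e+11 + 6e+11) / 2 ≈ 4e+11 m = 400 Gm.
(b) e = (rₐ − rₚ) / (rₐ + rₚ) = (6e+11 − 2e+11) / (6e+11 + 2e+11) ≈ 0.5.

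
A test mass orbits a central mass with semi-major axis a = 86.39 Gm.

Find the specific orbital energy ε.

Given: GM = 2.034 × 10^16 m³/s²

Convert to SI: a = 86.39 Gm = 8.639e+10 m.
ε = −GM / (2a).
ε = −2.034e+16 / (2 · 8.639e+10) J/kg ≈ -1.177e+05 J/kg = -117.7 kJ/kg.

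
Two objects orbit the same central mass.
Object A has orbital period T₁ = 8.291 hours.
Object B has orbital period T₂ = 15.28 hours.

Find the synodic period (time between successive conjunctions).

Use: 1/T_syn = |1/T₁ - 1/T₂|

Convert to SI: T₁ = 8.291 hours = 29847.6 s; T₂ = 15.28 hours = 55008 s.
T_syn = |T₁ · T₂ / (T₁ − T₂)|.
T_syn = |29847.6 · 55008 / (29847.6 − 55008)| s ≈ 6.526e+04 s = 18.13 hours.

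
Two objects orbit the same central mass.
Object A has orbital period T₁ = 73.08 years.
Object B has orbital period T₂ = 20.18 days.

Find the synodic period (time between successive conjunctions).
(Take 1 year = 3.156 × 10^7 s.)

Convert to SI: T₁ = 73.08 years = 2.3064e+09 s; T₂ = 20.18 days = 1.74355e+06 s.
T_syn = |T₁ · T₂ / (T₁ − T₂)|.
T_syn = |2.3064e+09 · 1.74355e+06 / (2.3064e+09 − 1.74355e+06)| s ≈ 1.745e+06 s = 20.2 days.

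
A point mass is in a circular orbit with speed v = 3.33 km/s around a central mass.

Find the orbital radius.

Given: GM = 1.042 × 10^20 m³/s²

Convert to SI: v = 3.33 km/s = 3330 m/s.
For a circular orbit, v² = GM / r, so r = GM / v².
r = 1.042e+20 / (3330)² m ≈ 9.397e+12 m = 9.397 Tm.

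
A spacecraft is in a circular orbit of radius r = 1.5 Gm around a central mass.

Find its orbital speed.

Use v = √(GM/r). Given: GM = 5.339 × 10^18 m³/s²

Convert to SI: r = 1.5 Gm = 1.5e+09 m.
For a circular orbit, gravity supplies the centripetal force, so v = √(GM / r).
v = √(5.339e+18 / 1.5e+09) m/s ≈ 5.966e+04 m/s = 59.66 km/s.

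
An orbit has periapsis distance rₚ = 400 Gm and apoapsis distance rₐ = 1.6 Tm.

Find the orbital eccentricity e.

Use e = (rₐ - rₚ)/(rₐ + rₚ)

Convert to SI: rₚ = 400 Gm = 4e+11 m; rₐ = 1.6 Tm = 1.6e+12 m.
e = (rₐ − rₚ) / (rₐ + rₚ).
e = (1.6e+12 − 4e+11) / (1.6e+12 + 4e+11) = 1.2e+12 / 2e+12 ≈ 0.6.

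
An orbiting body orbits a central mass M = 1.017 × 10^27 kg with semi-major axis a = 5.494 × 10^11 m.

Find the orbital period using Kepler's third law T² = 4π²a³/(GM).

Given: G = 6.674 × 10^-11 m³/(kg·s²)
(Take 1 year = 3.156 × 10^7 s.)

GM = G · M = 6.674e-11 · 1.017e+27 = 6.78746e+16 m³/s².
Kepler's third law: T = 2π √(a³ / GM).
Substituting a = 5.494e+11 m and GM = 6.78746e+16 m³/s²:
T = 2π √((5.494e+11)³ / 6.78746e+16) s
T ≈ 9.821e+09 s = 311.2 years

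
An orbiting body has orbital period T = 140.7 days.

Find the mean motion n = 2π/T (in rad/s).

Convert to SI: T = 140.7 days = 1.21565e+07 s.
n = 2π / T.
n = 2π / 1.21565e+07 s ≈ 5.169e-07 rad/s.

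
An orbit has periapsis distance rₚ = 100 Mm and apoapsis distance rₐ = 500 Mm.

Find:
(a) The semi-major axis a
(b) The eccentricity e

Convert to SI: rₚ = 100 Mm = 1e+08 m; rₐ = 500 Mm = 5e+08 m.
(a) a = (rₚ + rₐ) / 2 = (1e+08 + 5e+08) / 2 ≈ 3e+08 m = 300 Mm.
(b) e = (rₐ − rₚ) / (rₐ + rₚ) = (5e+08 − 1e+08) / (5e+08 + 1e+08) ≈ 0.6667.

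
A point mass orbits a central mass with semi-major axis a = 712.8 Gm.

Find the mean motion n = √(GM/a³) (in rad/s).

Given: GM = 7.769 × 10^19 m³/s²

Convert to SI: a = 712.8 Gm = 7.128e+11 m.
n = √(GM / a³).
n = √(7.769e+19 / (7.128e+11)³) rad/s ≈ 1.465e-08 rad/s.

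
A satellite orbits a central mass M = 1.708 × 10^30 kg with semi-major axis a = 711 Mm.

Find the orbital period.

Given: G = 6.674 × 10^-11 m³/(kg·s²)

Convert to SI: a = 711 Mm = 7.11e+08 m.
GM = G · M = 6.674e-11 · 1.708e+30 = 1.13992e+20 m³/s².
Kepler's third law: T = 2π √(a³ / GM).
Substituting a = 7.11e+08 m and GM = 1.13992e+20 m³/s²:
T = 2π √((7.11e+08)³ / 1.13992e+20) s
T ≈ 1.116e+04 s = 3.099 hours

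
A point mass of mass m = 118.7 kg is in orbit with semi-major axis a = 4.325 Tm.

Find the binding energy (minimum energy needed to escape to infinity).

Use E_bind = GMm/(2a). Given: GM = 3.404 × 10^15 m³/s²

Convert to SI: a = 4.325 Tm = 4.325e+12 m.
Total orbital energy is E = −GMm/(2a); binding energy is E_bind = −E = GMm/(2a).
E_bind = 3.404e+15 · 118.7 / (2 · 4.325e+12) J ≈ 4.671e+04 J = 46.71 kJ.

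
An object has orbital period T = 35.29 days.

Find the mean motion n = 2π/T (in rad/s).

Convert to SI: T = 35.29 days = 3.04906e+06 s.
n = 2π / T.
n = 2π / 3.04906e+06 s ≈ 2.061e-06 rad/s.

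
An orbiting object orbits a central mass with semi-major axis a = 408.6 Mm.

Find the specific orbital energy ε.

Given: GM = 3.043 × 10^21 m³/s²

Convert to SI: a = 408.6 Mm = 4.086e+08 m.
ε = −GM / (2a).
ε = −3.043e+21 / (2 · 4.086e+08) J/kg ≈ -3.724e+12 J/kg = -3724 GJ/kg.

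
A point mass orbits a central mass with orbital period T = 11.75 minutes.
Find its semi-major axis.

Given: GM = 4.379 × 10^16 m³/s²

Convert to SI: T = 11.75 minutes = 705 s.
Invert Kepler's third law: a = (GM · T² / (4π²))^(1/3).
Substituting T = 705 s and GM = 4.379e+16 m³/s²:
a = (4.379e+16 · (705)² / (4π²))^(1/3) m
a ≈ 8.2e+06 m = 8.2 × 10^6 m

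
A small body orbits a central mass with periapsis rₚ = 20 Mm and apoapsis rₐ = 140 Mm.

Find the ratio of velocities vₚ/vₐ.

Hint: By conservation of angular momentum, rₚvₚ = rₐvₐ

Convert to SI: rₚ = 20 Mm = 2e+07 m; rₐ = 140 Mm = 1.4e+08 m.
Conservation of angular momentum gives rₚvₚ = rₐvₐ, so vₚ/vₐ = rₐ/rₚ.
vₚ/vₐ = 1.4e+08 / 2e+07 ≈ 7.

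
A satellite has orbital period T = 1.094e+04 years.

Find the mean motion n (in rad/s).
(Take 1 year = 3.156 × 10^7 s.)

Convert to SI: T = 1.094e+04 years = 3.45266e+11 s.
n = 2π / T.
n = 2π / 3.45266e+11 s ≈ 1.82e-11 rad/s.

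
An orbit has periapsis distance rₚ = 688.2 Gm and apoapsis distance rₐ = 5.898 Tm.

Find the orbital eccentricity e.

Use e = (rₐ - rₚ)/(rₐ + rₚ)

Convert to SI: rₚ = 688.2 Gm = 6.882e+11 m; rₐ = 5.898 Tm = 5.898e+12 m.
e = (rₐ − rₚ) / (rₐ + rₚ).
e = (5.898e+12 − 6.882e+11) / (5.898e+12 + 6.882e+11) = 5.2098e+12 / 6.5862e+12 ≈ 0.791.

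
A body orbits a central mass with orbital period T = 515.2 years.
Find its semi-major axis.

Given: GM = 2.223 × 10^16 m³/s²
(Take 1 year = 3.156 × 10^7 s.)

Convert to SI: T = 515.2 years = 1.62597e+10 s.
Invert Kepler's third law: a = (GM · T² / (4π²))^(1/3).
Substituting T = 1.62597e+10 s and GM = 2.223e+16 m³/s²:
a = (2.223e+16 · (1.62597e+10)² / (4π²))^(1/3) m
a ≈ 5.3e+11 m = 5.3 × 10^11 m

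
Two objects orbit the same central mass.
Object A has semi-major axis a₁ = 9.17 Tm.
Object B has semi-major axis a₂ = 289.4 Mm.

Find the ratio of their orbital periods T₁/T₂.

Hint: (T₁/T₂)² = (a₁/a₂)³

Convert to SI: a₁ = 9.17 Tm = 9.17e+12 m; a₂ = 289.4 Mm = 2.894e+08 m.
From Kepler's third law, (T₁/T₂)² = (a₁/a₂)³, so T₁/T₂ = (a₁/a₂)^(3/2).
a₁/a₂ = 9.17e+12 / 2.894e+08 = 31686.2.
T₁/T₂ = (31686.2)^(3/2) ≈ 5.64e+06.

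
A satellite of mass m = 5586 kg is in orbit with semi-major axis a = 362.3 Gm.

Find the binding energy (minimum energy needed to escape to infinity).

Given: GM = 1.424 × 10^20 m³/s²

Convert to SI: a = 362.3 Gm = 3.623e+11 m.
Total orbital energy is E = −GMm/(2a); binding energy is E_bind = −E = GMm/(2a).
E_bind = 1.424e+20 · 5586 / (2 · 3.623e+11) J ≈ 1.098e+12 J = 1.098 TJ.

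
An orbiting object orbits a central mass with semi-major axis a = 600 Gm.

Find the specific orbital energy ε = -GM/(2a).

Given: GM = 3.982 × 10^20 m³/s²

Convert to SI: a = 600 Gm = 6e+11 m.
ε = −GM / (2a).
ε = −3.982e+20 / (2 · 6e+11) J/kg ≈ -3.318e+08 J/kg = -331.8 MJ/kg.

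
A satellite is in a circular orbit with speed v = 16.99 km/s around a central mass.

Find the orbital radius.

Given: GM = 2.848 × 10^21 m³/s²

Convert to SI: v = 16.99 km/s = 16990 m/s.
For a circular orbit, v² = GM / r, so r = GM / v².
r = 2.848e+21 / (16990)² m ≈ 9.866e+12 m = 9.866 × 10^12 m.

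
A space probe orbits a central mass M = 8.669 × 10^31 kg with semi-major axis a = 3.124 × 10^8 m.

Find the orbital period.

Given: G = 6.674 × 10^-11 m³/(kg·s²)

GM = G · M = 6.674e-11 · 8.669e+31 = 5.78569e+21 m³/s².
Kepler's third law: T = 2π √(a³ / GM).
Substituting a = 3.124e+08 m and GM = 5.78569e+21 m³/s²:
T = 2π √((3.124e+08)³ / 5.78569e+21) s
T ≈ 456.1 s = 7.602 minutes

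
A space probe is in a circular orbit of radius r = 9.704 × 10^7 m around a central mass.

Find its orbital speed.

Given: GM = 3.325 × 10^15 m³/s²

For a circular orbit, gravity supplies the centripetal force, so v = √(GM / r).
v = √(3.325e+15 / 9.704e+07) m/s ≈ 5854 m/s = 5.854 km/s.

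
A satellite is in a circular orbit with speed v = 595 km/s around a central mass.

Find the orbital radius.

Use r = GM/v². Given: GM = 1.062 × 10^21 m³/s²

Convert to SI: v = 595 km/s = 595000 m/s.
For a circular orbit, v² = GM / r, so r = GM / v².
r = 1.062e+21 / (595000)² m ≈ 3e+09 m = 3 Gm.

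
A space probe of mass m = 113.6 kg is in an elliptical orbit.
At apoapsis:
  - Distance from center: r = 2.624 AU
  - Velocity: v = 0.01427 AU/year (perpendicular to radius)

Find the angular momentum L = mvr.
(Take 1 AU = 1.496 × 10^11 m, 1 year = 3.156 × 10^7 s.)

Convert to SI: r = 2.624 AU = 3.9255e+11 m; v = 0.01427 AU/year = 67.6423 m/s.
Since v is perpendicular to r, L = m · v · r.
L = 113.6 · 67.6423 · 3.9255e+11 kg·m²/s ≈ 3.016e+15 kg·m²/s.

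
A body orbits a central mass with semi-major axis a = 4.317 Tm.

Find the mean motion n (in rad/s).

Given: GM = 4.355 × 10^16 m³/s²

Convert to SI: a = 4.317 Tm = 4.317e+12 m.
n = √(GM / a³).
n = √(4.355e+16 / (4.317e+12)³) rad/s ≈ 2.327e-11 rad/s.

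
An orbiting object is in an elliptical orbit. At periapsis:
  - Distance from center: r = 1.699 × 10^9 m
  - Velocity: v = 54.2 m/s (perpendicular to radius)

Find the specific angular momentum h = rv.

With v perpendicular to r, h = r · v.
h = 1.699e+09 · 54.2 m²/s ≈ 9.209e+10 m²/s.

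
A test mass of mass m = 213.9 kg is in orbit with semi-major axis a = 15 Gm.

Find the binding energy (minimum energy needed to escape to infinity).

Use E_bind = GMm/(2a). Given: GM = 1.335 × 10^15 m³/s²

Convert to SI: a = 15 Gm = 1.5e+10 m.
Total orbital energy is E = −GMm/(2a); binding energy is E_bind = −E = GMm/(2a).
E_bind = 1.335e+15 · 213.9 / (2 · 1.5e+10) J ≈ 9.519e+06 J = 9.519 MJ.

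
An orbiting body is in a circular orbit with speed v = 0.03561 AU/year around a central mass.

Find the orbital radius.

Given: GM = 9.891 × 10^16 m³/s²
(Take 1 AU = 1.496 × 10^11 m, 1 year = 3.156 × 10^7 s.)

Convert to SI: v = 0.03561 AU/year = 168.798 m/s.
For a circular orbit, v² = GM / r, so r = GM / v².
r = 9.891e+16 / (168.798)² m ≈ 3.471e+12 m = 23.2 AU.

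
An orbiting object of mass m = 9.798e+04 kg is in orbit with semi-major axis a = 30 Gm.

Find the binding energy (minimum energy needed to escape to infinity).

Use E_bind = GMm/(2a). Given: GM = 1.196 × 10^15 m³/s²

Convert to SI: a = 30 Gm = 3e+10 m.
Total orbital energy is E = −GMm/(2a); binding energy is E_bind = −E = GMm/(2a).
E_bind = 1.196e+15 · 9.798e+04 / (2 · 3e+10) J ≈ 1.953e+09 J = 1.953 GJ.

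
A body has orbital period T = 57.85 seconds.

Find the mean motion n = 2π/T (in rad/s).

n = 2π / T.
n = 2π / 57.85 s ≈ 0.1086 rad/s.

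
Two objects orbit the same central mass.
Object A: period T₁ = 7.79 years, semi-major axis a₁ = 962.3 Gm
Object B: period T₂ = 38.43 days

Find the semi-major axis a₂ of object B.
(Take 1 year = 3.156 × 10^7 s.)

Convert to SI: T₁ = 7.79 years = 2.45852e+08 s; a₁ = 962.3 Gm = 9.623e+11 m; T₂ = 38.43 days = 3.32035e+06 s.
Kepler's third law: (T₁/T₂)² = (a₁/a₂)³ ⇒ a₂ = a₁ · (T₂/T₁)^(2/3).
T₂/T₁ = 3.32035e+06 / 2.45852e+08 = 0.0135055.
a₂ = 9.623e+11 · (0.0135055)^(2/3) m ≈ 5.457e+10 m = 54.57 Gm.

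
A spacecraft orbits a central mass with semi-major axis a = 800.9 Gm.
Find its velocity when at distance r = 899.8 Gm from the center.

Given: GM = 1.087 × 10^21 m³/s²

Convert to SI: a = 800.9 Gm = 8.009e+11 m; r = 899.8 Gm = 8.998e+11 m.
Vis-viva: v = √(GM · (2/r − 1/a)).
2/r − 1/a = 2/8.998e+11 − 1/8.009e+11 = 9.74121e-13 m⁻¹.
v = √(1.087e+21 · 9.74121e-13) m/s ≈ 3.254e+04 m/s = 32.54 km/s.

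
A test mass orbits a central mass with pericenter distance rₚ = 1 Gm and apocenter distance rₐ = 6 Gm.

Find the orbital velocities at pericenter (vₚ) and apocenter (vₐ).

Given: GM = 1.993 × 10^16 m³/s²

Convert to SI: rₚ = 1 Gm = 1e+09 m; rₐ = 6 Gm = 6e+09 m.
Use the vis-viva equation v² = GM(2/r − 1/a) with a = (rₚ + rₐ)/2 = (1e+09 + 6e+09)/2 = 3.5e+09 m.
vₚ = √(GM · (2/rₚ − 1/a)) = √(1.993e+16 · (2/1e+09 − 1/3.5e+09)) m/s ≈ 5845 m/s = 5.845 km/s.
vₐ = √(GM · (2/rₐ − 1/a)) = √(1.993e+16 · (2/6e+09 − 1/3.5e+09)) m/s ≈ 974.2 m/s = 974.2 m/s.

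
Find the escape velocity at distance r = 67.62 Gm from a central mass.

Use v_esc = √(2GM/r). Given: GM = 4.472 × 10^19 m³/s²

Convert to SI: r = 67.62 Gm = 6.762e+10 m.
Escape velocity comes from setting total energy to zero: ½v² − GM/r = 0 ⇒ v_esc = √(2GM / r).
v_esc = √(2 · 4.472e+19 / 6.762e+10) m/s ≈ 3.637e+04 m/s = 36.37 km/s.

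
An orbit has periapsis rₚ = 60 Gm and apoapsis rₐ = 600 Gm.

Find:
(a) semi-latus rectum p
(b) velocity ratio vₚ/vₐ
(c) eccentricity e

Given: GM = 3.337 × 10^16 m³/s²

Convert to SI: rₚ = 60 Gm = 6e+10 m; rₐ = 600 Gm = 6e+11 m.
(a) From a = (rₚ + rₐ)/2 = 3.3e+11 m and e = (rₐ − rₚ)/(rₐ + rₚ) = 0.818182, p = a(1 − e²) = 3.3e+11 · (1 − (0.818182)²) ≈ 1.091e+11 m
(b) Conservation of angular momentum (rₚvₚ = rₐvₐ) gives vₚ/vₐ = rₐ/rₚ = 6e+11/6e+10 ≈ 10
(c) e = (rₐ − rₚ)/(rₐ + rₚ) = (6e+11 − 6e+10)/(6e+11 + 6e+10) ≈ 0.8182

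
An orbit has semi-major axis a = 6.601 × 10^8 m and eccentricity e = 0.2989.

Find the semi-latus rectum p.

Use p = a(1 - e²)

p = a (1 − e²).
p = 6.601e+08 · (1 − (0.2989)²) = 6.601e+08 · 0.910659 ≈ 6.011e+08 m = 6.011 × 10^8 m.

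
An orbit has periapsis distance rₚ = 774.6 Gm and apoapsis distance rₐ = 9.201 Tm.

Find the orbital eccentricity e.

Convert to SI: rₚ = 774.6 Gm = 7.746e+11 m; rₐ = 9.201 Tm = 9.201e+12 m.
e = (rₐ − rₚ) / (rₐ + rₚ).
e = (9.201e+12 − 7.746e+11) / (9.201e+12 + 7.746e+11) = 8.4264e+12 / 9.9756e+12 ≈ 0.8447.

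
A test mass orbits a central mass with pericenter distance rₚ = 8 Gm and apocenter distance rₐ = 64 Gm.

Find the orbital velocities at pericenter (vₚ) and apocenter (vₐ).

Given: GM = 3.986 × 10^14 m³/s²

Convert to SI: rₚ = 8 Gm = 8e+09 m; rₐ = 64 Gm = 6.4e+10 m.
Use the vis-viva equation v² = GM(2/r − 1/a) with a = (rₚ + rₐ)/2 = (8e+09 + 6.4e+10)/2 = 3.6e+10 m.
vₚ = √(GM · (2/rₚ − 1/a)) = √(3.986e+14 · (2/8e+09 − 1/3.6e+10)) m/s ≈ 297.6 m/s = 297.6 m/s.
vₐ = √(GM · (2/rₐ − 1/a)) = √(3.986e+14 · (2/6.4e+10 − 1/3.6e+10)) m/s ≈ 37.2 m/s = 37.2 m/s.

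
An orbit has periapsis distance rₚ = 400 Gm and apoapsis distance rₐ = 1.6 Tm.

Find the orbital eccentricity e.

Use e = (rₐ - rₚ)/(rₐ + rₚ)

Convert to SI: rₚ = 400 Gm = 4e+11 m; rₐ = 1.6 Tm = 1.6e+12 m.
e = (rₐ − rₚ) / (rₐ + rₚ).
e = (1.6e+12 − 4e+11) / (1.6e+12 + 4e+11) = 1.2e+12 / 2e+12 ≈ 0.6.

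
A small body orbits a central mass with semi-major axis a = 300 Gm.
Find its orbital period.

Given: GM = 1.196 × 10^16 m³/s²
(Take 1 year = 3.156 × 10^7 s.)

Convert to SI: a = 300 Gm = 3e+11 m.
Kepler's third law: T = 2π √(a³ / GM).
Substituting a = 3e+11 m and GM = 1.196e+16 m³/s²:
T = 2π √((3e+11)³ / 1.196e+16) s
T ≈ 9.441e+09 s = 299.1 years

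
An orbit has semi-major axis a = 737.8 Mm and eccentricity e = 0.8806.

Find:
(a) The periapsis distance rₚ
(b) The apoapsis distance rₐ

Convert to SI: a = 737.8 Mm = 7.378e+08 m.
(a) rₚ = a(1 − e) = 7.378e+08 · (1 − 0.8806) = 7.378e+08 · 0.1194 ≈ 8.809e+07 m = 88.09 Mm.
(b) rₐ = a(1 + e) = 7.378e+08 · (1 + 0.8806) = 7.378e+08 · 1.8806 ≈ 1.388e+09 m = 1.388 Gm.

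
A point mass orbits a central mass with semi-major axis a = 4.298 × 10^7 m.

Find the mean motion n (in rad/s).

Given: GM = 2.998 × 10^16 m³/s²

n = √(GM / a³).
n = √(2.998e+16 / (4.298e+07)³) rad/s ≈ 0.0006145 rad/s.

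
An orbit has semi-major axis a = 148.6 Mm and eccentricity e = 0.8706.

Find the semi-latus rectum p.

Convert to SI: a = 148.6 Mm = 1.486e+08 m.
p = a (1 − e²).
p = 1.486e+08 · (1 − (0.8706)²) = 1.486e+08 · 0.242056 ≈ 3.597e+07 m = 35.97 Mm.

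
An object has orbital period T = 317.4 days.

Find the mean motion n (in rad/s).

Convert to SI: T = 317.4 days = 2.74234e+07 s.
n = 2π / T.
n = 2π / 2.74234e+07 s ≈ 2.291e-07 rad/s.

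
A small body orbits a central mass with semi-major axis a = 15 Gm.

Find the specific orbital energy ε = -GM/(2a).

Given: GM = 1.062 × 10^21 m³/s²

Convert to SI: a = 15 Gm = 1.5e+10 m.
ε = −GM / (2a).
ε = −1.062e+21 / (2 · 1.5e+10) J/kg ≈ -3.54e+10 J/kg = -35.4 GJ/kg.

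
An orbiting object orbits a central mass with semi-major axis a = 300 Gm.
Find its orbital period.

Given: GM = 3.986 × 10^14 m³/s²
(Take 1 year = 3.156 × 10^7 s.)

Convert to SI: a = 300 Gm = 3e+11 m.
Kepler's third law: T = 2π √(a³ / GM).
Substituting a = 3e+11 m and GM = 3.986e+14 m³/s²:
T = 2π √((3e+11)³ / 3.986e+14) s
T ≈ 5.171e+10 s = 1639 years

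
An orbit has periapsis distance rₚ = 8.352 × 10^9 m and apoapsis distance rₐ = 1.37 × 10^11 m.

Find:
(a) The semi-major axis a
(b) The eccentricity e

(a) a = (rₚ + rₐ) / 2 = (8.352e+09 + 1.37e+11) / 2 ≈ 7.268e+10 m = 7.268 × 10^10 m.
(b) e = (rₐ − rₚ) / (rₐ + rₚ) = (1.37e+11 − 8.352e+09) / (1.37e+11 + 8.352e+09) ≈ 0.8851.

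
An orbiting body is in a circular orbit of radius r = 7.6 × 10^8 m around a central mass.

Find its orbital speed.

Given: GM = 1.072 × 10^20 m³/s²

For a circular orbit, gravity supplies the centripetal force, so v = √(GM / r).
v = √(1.072e+20 / 7.6e+08) m/s ≈ 3.756e+05 m/s = 375.6 km/s.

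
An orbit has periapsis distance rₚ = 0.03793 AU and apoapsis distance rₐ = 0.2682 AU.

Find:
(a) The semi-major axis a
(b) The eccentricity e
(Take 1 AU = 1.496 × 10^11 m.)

Convert to SI: rₚ = 0.03793 AU = 5.67433e+09 m; rₐ = 0.2682 AU = 4.01227e+10 m.
(a) a = (rₚ + rₐ) / 2 = (5.67433e+09 + 4.01227e+10) / 2 ≈ 2.29e+10 m = 0.1531 AU.
(b) e = (rₐ − rₚ) / (rₐ + rₚ) = (4.01227e+10 − 5.67433e+09) / (4.01227e+10 + 5.67433e+09) ≈ 0.7522.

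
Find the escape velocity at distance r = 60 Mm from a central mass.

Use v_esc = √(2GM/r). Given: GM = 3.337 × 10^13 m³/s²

Convert to SI: r = 60 Mm = 6e+07 m.
Escape velocity comes from setting total energy to zero: ½v² − GM/r = 0 ⇒ v_esc = √(2GM / r).
v_esc = √(2 · 3.337e+13 / 6e+07) m/s ≈ 1055 m/s = 1.055 km/s.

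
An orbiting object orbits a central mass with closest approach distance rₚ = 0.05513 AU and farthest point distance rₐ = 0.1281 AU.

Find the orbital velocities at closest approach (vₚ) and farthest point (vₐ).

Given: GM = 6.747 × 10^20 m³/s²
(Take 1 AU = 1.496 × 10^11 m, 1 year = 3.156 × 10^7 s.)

Convert to SI: rₚ = 0.05513 AU = 8.24745e+09 m; rₐ = 0.1281 AU = 1.91638e+10 m.
Use the vis-viva equation v² = GM(2/r − 1/a) with a = (rₚ + rₐ)/2 = (8.24745e+09 + 1.91638e+10)/2 = 1.37056e+10 m.
vₚ = √(GM · (2/rₚ − 1/a)) = √(6.747e+20 · (2/8.24745e+09 − 1/1.37056e+10)) m/s ≈ 3.382e+05 m/s = 71.35 AU/year.
vₐ = √(GM · (2/rₐ − 1/a)) = √(6.747e+20 · (2/1.91638e+10 − 1/1.37056e+10)) m/s ≈ 1.456e+05 m/s = 30.71 AU/year.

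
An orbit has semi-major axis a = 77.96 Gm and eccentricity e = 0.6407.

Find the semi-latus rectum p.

Convert to SI: a = 77.96 Gm = 7.796e+10 m.
p = a (1 − e²).
p = 7.796e+10 · (1 − (0.6407)²) = 7.796e+10 · 0.589504 ≈ 4.596e+10 m = 45.96 Gm.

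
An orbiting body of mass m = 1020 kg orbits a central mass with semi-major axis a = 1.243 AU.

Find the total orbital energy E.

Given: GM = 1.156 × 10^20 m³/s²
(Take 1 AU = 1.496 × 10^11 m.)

Convert to SI: a = 1.243 AU = 1.85953e+11 m.
E = −GMm / (2a).
E = −1.156e+20 · 1020 / (2 · 1.85953e+11) J ≈ -3.17e+11 J = -317 GJ.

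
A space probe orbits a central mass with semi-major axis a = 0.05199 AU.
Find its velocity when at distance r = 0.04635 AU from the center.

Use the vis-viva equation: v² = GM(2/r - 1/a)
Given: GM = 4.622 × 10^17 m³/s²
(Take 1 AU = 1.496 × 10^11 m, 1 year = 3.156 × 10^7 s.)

Convert to SI: a = 0.05199 AU = 7.7777e+09 m; r = 0.04635 AU = 6.93396e+09 m.
Vis-viva: v = √(GM · (2/r − 1/a)).
2/r − 1/a = 2/6.93396e+09 − 1/7.7777e+09 = 1.59863e-10 m⁻¹.
v = √(4.622e+17 · 1.59863e-10) m/s ≈ 8596 m/s = 1.813 AU/year.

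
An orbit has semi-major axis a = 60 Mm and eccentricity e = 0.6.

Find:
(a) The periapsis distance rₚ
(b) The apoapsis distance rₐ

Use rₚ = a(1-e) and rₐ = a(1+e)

Convert to SI: a = 60 Mm = 6e+07 m.
(a) rₚ = a(1 − e) = 6e+07 · (1 − 0.6) = 6e+07 · 0.4 ≈ 2.4e+07 m = 24 Mm.
(b) rₐ = a(1 + e) = 6e+07 · (1 + 0.6) = 6e+07 · 1.6 ≈ 9.6e+07 m = 96 Mm.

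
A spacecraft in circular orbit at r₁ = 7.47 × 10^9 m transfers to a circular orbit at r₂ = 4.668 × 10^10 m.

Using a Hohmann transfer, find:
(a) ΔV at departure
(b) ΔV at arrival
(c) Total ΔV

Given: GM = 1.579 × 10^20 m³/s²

Transfer semi-major axis: a_t = (r₁ + r₂)/2 = (7.47e+09 + 4.668e+10)/2 = 2.7075e+10 m.
Circular speeds: v₁ = √(GM/r₁) = 145389 m/s, v₂ = √(GM/r₂) = 58160.2 m/s.
Transfer speeds (vis-viva v² = GM(2/r − 1/a_t)): v₁ᵗ = 190903 m/s, v₂ᵗ = 30549.3 m/s.
(a) ΔV₁ = |v₁ᵗ − v₁| ≈ 4.551e+04 m/s = 45.51 km/s.
(b) ΔV₂ = |v₂ − v₂ᵗ| ≈ 2.761e+04 m/s = 27.61 km/s.
(c) ΔV_total = ΔV₁ + ΔV₂ ≈ 7.312e+04 m/s = 73.12 km/s.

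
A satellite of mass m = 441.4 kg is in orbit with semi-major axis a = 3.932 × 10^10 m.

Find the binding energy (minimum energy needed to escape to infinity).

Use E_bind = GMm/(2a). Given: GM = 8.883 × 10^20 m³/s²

Total orbital energy is E = −GMm/(2a); binding energy is E_bind = −E = GMm/(2a).
E_bind = 8.883e+20 · 441.4 / (2 · 3.932e+10) J ≈ 4.986e+12 J = 4.986 TJ.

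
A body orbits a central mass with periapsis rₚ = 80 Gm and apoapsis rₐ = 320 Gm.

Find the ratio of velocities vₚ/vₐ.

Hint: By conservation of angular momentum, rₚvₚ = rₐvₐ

Convert to SI: rₚ = 80 Gm = 8e+10 m; rₐ = 320 Gm = 3.2e+11 m.
Conservation of angular momentum gives rₚvₚ = rₐvₐ, so vₚ/vₐ = rₐ/rₚ.
vₚ/vₐ = 3.2e+11 / 8e+10 ≈ 4.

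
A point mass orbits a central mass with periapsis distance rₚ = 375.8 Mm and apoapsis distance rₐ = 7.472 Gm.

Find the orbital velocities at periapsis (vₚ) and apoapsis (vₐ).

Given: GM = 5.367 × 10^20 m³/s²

Convert to SI: rₚ = 375.8 Mm = 3.758e+08 m; rₐ = 7.472 Gm = 7.472e+09 m.
Use the vis-viva equation v² = GM(2/r − 1/a) with a = (rₚ + rₐ)/2 = (3.758e+08 + 7.472e+09)/2 = 3.9239e+09 m.
vₚ = √(GM · (2/rₚ − 1/a)) = √(5.367e+20 · (2/3.758e+08 − 1/3.9239e+09)) m/s ≈ 1.649e+06 m/s = 1649 km/s.
vₐ = √(GM · (2/rₐ − 1/a)) = √(5.367e+20 · (2/7.472e+09 − 1/3.9239e+09)) m/s ≈ 8.294e+04 m/s = 82.94 km/s.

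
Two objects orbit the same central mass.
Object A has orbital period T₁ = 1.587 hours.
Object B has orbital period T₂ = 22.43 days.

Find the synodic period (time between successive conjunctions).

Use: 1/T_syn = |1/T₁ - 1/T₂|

Convert to SI: T₁ = 1.587 hours = 5713.2 s; T₂ = 22.43 days = 1.93795e+06 s.
T_syn = |T₁ · T₂ / (T₁ − T₂)|.
T_syn = |5713.2 · 1.93795e+06 / (5713.2 − 1.93795e+06)| s ≈ 5730 s = 1.592 hours.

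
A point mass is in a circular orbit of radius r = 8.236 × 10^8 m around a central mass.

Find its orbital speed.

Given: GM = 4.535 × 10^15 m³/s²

For a circular orbit, gravity supplies the centripetal force, so v = √(GM / r).
v = √(4.535e+15 / 8.236e+08) m/s ≈ 2347 m/s = 2.347 km/s.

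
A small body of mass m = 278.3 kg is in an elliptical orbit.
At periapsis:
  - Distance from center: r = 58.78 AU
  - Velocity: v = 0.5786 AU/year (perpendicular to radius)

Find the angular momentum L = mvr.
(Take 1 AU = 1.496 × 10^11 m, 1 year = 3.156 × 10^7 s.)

Convert to SI: r = 58.78 AU = 8.79349e+12 m; v = 0.5786 AU/year = 2742.67 m/s.
Since v is perpendicular to r, L = m · v · r.
L = 278.3 · 2742.67 · 8.79349e+12 kg·m²/s ≈ 6.712e+18 kg·m²/s.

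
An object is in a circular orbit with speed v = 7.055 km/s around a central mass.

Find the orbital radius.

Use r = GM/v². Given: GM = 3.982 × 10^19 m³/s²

Convert to SI: v = 7.055 km/s = 7055 m/s.
For a circular orbit, v² = GM / r, so r = GM / v².
r = 3.982e+19 / (7055)² m ≈ 8e+11 m = 800 Gm.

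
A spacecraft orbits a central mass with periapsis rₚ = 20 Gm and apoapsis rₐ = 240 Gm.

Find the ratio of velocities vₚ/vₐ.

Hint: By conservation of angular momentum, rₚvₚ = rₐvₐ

Convert to SI: rₚ = 20 Gm = 2e+10 m; rₐ = 240 Gm = 2.4e+11 m.
Conservation of angular momentum gives rₚvₚ = rₐvₐ, so vₚ/vₐ = rₐ/rₚ.
vₚ/vₐ = 2.4e+11 / 2e+10 ≈ 12.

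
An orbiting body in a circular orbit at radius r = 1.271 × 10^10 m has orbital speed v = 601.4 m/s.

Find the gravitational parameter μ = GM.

For a circular orbit v² = GM/r, so GM = v² · r.
GM = (601.4)² · 1.271e+10 m³/s² ≈ 4.597e+15 m³/s² = 4.597 × 10^15 m³/s².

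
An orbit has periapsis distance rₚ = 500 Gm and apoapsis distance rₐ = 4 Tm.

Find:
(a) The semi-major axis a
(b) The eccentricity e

Convert to SI: rₚ = 500 Gm = 5e+11 m; rₐ = 4 Tm = 4e+12 m.
(a) a = (rₚ + rₐ) / 2 = (5e+11 + 4e+12) / 2 ≈ 2.25e+12 m = 2.25 Tm.
(b) e = (rₐ − rₚ) / (rₐ + rₚ) = (4e+12 − 5e+11) / (4e+12 + 5e+11) ≈ 0.7778.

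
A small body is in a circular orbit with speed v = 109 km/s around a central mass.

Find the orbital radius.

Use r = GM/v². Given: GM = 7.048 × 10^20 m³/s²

Convert to SI: v = 109 km/s = 109000 m/s.
For a circular orbit, v² = GM / r, so r = GM / v².
r = 7.048e+20 / (109000)² m ≈ 5.932e+10 m = 59.32 Gm.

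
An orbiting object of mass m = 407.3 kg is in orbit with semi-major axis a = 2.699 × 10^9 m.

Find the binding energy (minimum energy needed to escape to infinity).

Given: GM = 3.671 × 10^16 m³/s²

Total orbital energy is E = −GMm/(2a); binding energy is E_bind = −E = GMm/(2a).
E_bind = 3.671e+16 · 407.3 / (2 · 2.699e+09) J ≈ 2.77e+09 J = 2.77 GJ.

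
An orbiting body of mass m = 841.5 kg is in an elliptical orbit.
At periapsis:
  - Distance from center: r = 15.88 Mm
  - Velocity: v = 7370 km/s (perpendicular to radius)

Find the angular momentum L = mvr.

Convert to SI: r = 15.88 Mm = 1.588e+07 m; v = 7370 km/s = 7.37e+06 m/s.
Since v is perpendicular to r, L = m · v · r.
L = 841.5 · 7.37e+06 · 1.588e+07 kg·m²/s ≈ 9.849e+16 kg·m²/s.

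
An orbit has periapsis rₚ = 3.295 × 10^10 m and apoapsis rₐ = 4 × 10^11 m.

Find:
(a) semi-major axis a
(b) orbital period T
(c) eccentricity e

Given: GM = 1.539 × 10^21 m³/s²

(a) a = (rₚ + rₐ)/2 = (3.295e+10 + 4e+11)/2 ≈ 2.165e+11 m
(b) With a = (rₚ + rₐ)/2 = 2.16475e+11 m, T = 2π √(a³/GM) = 2π √((2.16475e+11)³/1.539e+21) s ≈ 1.613e+07 s
(c) e = (rₐ − rₚ)/(rₐ + rₚ) = (4e+11 − 3.295e+10)/(4e+11 + 3.295e+10) ≈ 0.8478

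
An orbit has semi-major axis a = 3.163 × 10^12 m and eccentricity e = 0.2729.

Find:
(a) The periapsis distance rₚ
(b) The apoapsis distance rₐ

(a) rₚ = a(1 − e) = 3.163e+12 · (1 − 0.2729) = 3.163e+12 · 0.7271 ≈ 2.3e+12 m = 2.3 × 10^12 m.
(b) rₐ = a(1 + e) = 3.163e+12 · (1 + 0.2729) = 3.163e+12 · 1.2729 ≈ 4.026e+12 m = 4.026 × 10^12 m.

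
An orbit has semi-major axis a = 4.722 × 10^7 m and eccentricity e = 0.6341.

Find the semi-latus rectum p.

p = a (1 − e²).
p = 4.722e+07 · (1 − (0.6341)²) = 4.722e+07 · 0.597917 ≈ 2.823e+07 m = 2.823 × 10^7 m.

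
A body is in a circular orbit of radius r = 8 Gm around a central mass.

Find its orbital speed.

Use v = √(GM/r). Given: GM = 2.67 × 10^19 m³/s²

Convert to SI: r = 8 Gm = 8e+09 m.
For a circular orbit, gravity supplies the centripetal force, so v = √(GM / r).
v = √(2.67e+19 / 8e+09) m/s ≈ 5.777e+04 m/s = 57.77 km/s.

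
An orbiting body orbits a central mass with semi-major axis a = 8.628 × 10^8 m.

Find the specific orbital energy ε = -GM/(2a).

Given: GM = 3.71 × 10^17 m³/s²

ε = −GM / (2a).
ε = −3.71e+17 / (2 · 8.628e+08) J/kg ≈ -2.15e+08 J/kg = -215 MJ/kg.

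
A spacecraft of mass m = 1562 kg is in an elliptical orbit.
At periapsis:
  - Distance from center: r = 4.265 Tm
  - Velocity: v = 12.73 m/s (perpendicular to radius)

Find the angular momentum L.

Convert to SI: r = 4.265 Tm = 4.265e+12 m.
Since v is perpendicular to r, L = m · v · r.
L = 1562 · 12.73 · 4.265e+12 kg·m²/s ≈ 8.481e+16 kg·m²/s.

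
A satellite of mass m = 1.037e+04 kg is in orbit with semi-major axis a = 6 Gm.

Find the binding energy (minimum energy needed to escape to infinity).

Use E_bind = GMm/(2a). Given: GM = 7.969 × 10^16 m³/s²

Convert to SI: a = 6 Gm = 6e+09 m.
Total orbital energy is E = −GMm/(2a); binding energy is E_bind = −E = GMm/(2a).
E_bind = 7.969e+16 · 1.037e+04 / (2 · 6e+09) J ≈ 6.887e+10 J = 68.87 GJ.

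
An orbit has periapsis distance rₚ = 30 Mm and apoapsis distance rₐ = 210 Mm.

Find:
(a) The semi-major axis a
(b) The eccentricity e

Convert to SI: rₚ = 30 Mm = 3e+07 m; rₐ = 210 Mm = 2.1e+08 m.
(a) a = (rₚ + rₐ) / 2 = (3e+07 + 2.1e+08) / 2 ≈ 1.2e+08 m = 120 Mm.
(b) e = (rₐ − rₚ) / (rₐ + rₚ) = (2.1e+08 − 3e+07) / (2.1e+08 + 3e+07) ≈ 0.75.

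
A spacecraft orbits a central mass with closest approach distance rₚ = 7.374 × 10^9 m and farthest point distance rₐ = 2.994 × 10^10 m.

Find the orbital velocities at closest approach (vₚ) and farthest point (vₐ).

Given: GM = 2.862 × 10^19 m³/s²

Use the vis-viva equation v² = GM(2/r − 1/a) with a = (rₚ + rₐ)/2 = (7.374e+09 + 2.994e+10)/2 = 1.8657e+10 m.
vₚ = √(GM · (2/rₚ − 1/a)) = √(2.862e+19 · (2/7.374e+09 − 1/1.8657e+10)) m/s ≈ 7.892e+04 m/s = 78.92 km/s.
vₐ = √(GM · (2/rₐ − 1/a)) = √(2.862e+19 · (2/2.994e+10 − 1/1.8657e+10)) m/s ≈ 1.944e+04 m/s = 19.44 km/s.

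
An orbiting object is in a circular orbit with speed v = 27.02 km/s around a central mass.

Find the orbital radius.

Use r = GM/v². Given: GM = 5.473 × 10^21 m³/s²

Convert to SI: v = 27.02 km/s = 27020 m/s.
For a circular orbit, v² = GM / r, so r = GM / v².
r = 5.473e+21 / (27020)² m ≈ 7.496e+12 m = 7.496 Tm.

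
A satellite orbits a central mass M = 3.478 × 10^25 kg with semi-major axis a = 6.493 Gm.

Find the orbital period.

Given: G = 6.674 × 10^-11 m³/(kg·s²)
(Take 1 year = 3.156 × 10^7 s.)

Convert to SI: a = 6.493 Gm = 6.493e+09 m.
GM = G · M = 6.674e-11 · 3.478e+25 = 2.32122e+15 m³/s².
Kepler's third law: T = 2π √(a³ / GM).
Substituting a = 6.493e+09 m and GM = 2.32122e+15 m³/s²:
T = 2π √((6.493e+09)³ / 2.32122e+15) s
T ≈ 6.823e+07 s = 2.162 years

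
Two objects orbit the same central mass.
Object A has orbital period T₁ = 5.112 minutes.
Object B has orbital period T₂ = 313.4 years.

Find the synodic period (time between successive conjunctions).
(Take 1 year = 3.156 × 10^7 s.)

Convert to SI: T₁ = 5.112 minutes = 306.72 s; T₂ = 313.4 years = 9.8909e+09 s.
T_syn = |T₁ · T₂ / (T₁ − T₂)|.
T_syn = |306.72 · 9.8909e+09 / (306.72 − 9.8909e+09)| s ≈ 306.7 s = 5.112 minutes.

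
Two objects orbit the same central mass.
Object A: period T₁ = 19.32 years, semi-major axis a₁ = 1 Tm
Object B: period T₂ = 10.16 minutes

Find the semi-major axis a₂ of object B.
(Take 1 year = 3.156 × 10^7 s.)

Convert to SI: T₁ = 19.32 years = 6.09739e+08 s; a₁ = 1 Tm = 1e+12 m; T₂ = 10.16 minutes = 609.6 s.
Kepler's third law: (T₁/T₂)² = (a₁/a₂)³ ⇒ a₂ = a₁ · (T₂/T₁)^(2/3).
T₂/T₁ = 609.6 / 6.09739e+08 = 9.99772e-07.
a₂ = 1e+12 · (9.99772e-07)^(2/3) m ≈ 9.998e+07 m = 99.98 Mm.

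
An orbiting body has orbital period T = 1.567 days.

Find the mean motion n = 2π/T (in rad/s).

Convert to SI: T = 1.567 days = 135389 s.
n = 2π / T.
n = 2π / 135389 s ≈ 4.641e-05 rad/s.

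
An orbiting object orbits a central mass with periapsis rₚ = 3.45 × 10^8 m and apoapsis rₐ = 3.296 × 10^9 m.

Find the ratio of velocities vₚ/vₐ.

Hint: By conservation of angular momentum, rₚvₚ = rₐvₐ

Conservation of angular momentum gives rₚvₚ = rₐvₐ, so vₚ/vₐ = rₐ/rₚ.
vₚ/vₐ = 3.296e+09 / 3.45e+08 ≈ 9.554.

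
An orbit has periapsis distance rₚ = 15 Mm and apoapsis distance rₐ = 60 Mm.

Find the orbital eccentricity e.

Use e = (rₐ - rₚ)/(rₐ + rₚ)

Convert to SI: rₚ = 15 Mm = 1.5e+07 m; rₐ = 60 Mm = 6e+07 m.
e = (rₐ − rₚ) / (rₐ + rₚ).
e = (6e+07 − 1.5e+07) / (6e+07 + 1.5e+07) = 4.5e+07 / 7.5e+07 ≈ 0.6.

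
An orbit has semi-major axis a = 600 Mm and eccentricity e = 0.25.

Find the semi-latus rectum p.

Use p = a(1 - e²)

Convert to SI: a = 600 Mm = 6e+08 m.
p = a (1 − e²).
p = 6e+08 · (1 − (0.25)²) = 6e+08 · 0.9375 ≈ 5.625e+08 m = 562.5 Mm.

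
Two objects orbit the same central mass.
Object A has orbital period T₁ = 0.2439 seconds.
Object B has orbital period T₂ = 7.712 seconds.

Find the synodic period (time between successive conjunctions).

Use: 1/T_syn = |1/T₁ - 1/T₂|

T_syn = |T₁ · T₂ / (T₁ − T₂)|.
T_syn = |0.2439 · 7.712 / (0.2439 − 7.712)| s ≈ 0.2519 s = 0.2519 seconds.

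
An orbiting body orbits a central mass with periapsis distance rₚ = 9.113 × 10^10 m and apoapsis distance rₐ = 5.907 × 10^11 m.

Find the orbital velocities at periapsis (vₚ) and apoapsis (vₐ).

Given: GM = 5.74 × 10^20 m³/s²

Use the vis-viva equation v² = GM(2/r − 1/a) with a = (rₚ + rₐ)/2 = (9.113e+10 + 5.907e+11)/2 = 3.40915e+11 m.
vₚ = √(GM · (2/rₚ − 1/a)) = √(5.74e+20 · (2/9.113e+10 − 1/3.40915e+11)) m/s ≈ 1.045e+05 m/s = 104.5 km/s.
vₐ = √(GM · (2/rₐ − 1/a)) = √(5.74e+20 · (2/5.907e+11 − 1/3.40915e+11)) m/s ≈ 1.612e+04 m/s = 16.12 km/s.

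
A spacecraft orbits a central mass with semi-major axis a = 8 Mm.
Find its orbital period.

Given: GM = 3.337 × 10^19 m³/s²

Convert to SI: a = 8 Mm = 8e+06 m.
Kepler's third law: T = 2π √(a³ / GM).
Substituting a = 8e+06 m and GM = 3.337e+19 m³/s²:
T = 2π √((8e+06)³ / 3.337e+19) s
T ≈ 24.61 s = 24.61 seconds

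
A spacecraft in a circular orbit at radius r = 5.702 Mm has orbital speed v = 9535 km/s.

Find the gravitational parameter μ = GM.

Convert to SI: r = 5.702 Mm = 5.702e+06 m; v = 9535 km/s = 9.535e+06 m/s.
For a circular orbit v² = GM/r, so GM = v² · r.
GM = (9.535e+06)² · 5.702e+06 m³/s² ≈ 5.184e+20 m³/s² = 5.184 × 10^20 m³/s².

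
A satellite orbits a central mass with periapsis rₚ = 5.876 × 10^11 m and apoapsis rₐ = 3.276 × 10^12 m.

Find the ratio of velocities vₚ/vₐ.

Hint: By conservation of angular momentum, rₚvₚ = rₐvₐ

Conservation of angular momentum gives rₚvₚ = rₐvₐ, so vₚ/vₐ = rₐ/rₚ.
vₚ/vₐ = 3.276e+12 / 5.876e+11 ≈ 5.575.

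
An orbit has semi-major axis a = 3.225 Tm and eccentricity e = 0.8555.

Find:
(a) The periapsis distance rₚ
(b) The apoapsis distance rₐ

Convert to SI: a = 3.225 Tm = 3.225e+12 m.
(a) rₚ = a(1 − e) = 3.225e+12 · (1 − 0.8555) = 3.225e+12 · 0.1445 ≈ 4.66e+11 m = 466 Gm.
(b) rₐ = a(1 + e) = 3.225e+12 · (1 + 0.8555) = 3.225e+12 · 1.8555 ≈ 5.984e+12 m = 5.984 Tm.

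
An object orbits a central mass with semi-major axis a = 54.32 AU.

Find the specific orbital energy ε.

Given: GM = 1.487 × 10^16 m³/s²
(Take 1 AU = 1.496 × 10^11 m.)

Convert to SI: a = 54.32 AU = 8.12627e+12 m.
ε = −GM / (2a).
ε = −1.487e+16 / (2 · 8.12627e+12) J/kg ≈ -914.9 J/kg = -914.9 J/kg.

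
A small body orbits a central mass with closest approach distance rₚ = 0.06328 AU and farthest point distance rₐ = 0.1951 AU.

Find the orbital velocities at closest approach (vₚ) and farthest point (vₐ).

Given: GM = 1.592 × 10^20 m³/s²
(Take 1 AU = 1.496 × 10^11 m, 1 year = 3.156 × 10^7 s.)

Convert to SI: rₚ = 0.06328 AU = 9.46669e+09 m; rₐ = 0.1951 AU = 2.9187e+10 m.
Use the vis-viva equation v² = GM(2/r − 1/a) with a = (rₚ + rₐ)/2 = (9.46669e+09 + 2.9187e+10)/2 = 1.93268e+10 m.
vₚ = √(GM · (2/rₚ − 1/a)) = √(1.592e+20 · (2/9.46669e+09 − 1/1.93268e+10)) m/s ≈ 1.594e+05 m/s = 33.62 AU/year.
vₐ = √(GM · (2/rₐ − 1/a)) = √(1.592e+20 · (2/2.9187e+10 − 1/1.93268e+10)) m/s ≈ 5.169e+04 m/s = 10.9 AU/year.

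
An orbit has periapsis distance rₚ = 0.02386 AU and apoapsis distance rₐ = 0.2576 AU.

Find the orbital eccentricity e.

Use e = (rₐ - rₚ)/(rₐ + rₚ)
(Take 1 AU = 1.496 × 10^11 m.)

Convert to SI: rₚ = 0.02386 AU = 3.56946e+09 m; rₐ = 0.2576 AU = 3.8537e+10 m.
e = (rₐ − rₚ) / (rₐ + rₚ).
e = (3.8537e+10 − 3.56946e+09) / (3.8537e+10 + 3.56946e+09) = 3.49675e+10 / 4.21064e+10 ≈ 0.8305.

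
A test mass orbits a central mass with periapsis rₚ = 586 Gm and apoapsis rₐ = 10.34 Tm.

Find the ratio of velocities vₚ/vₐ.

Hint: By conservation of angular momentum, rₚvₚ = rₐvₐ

Convert to SI: rₚ = 586 Gm = 5.86e+11 m; rₐ = 10.34 Tm = 1.034e+13 m.
Conservation of angular momentum gives rₚvₚ = rₐvₐ, so vₚ/vₐ = rₐ/rₚ.
vₚ/vₐ = 1.034e+13 / 5.86e+11 ≈ 17.65.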